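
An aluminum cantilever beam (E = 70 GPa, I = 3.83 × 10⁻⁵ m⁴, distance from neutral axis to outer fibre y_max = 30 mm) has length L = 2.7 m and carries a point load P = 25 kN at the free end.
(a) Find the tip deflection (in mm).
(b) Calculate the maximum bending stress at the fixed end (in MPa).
(a) Tip deflection of a cantilever with an end point load: δ = P·L^3 / (3·E·I). Convert P = 25 kN = 25000 N, E = 70 GPa = 7 × 10¹⁰ Pa.
  δ = (25000 × 2.7^3) / (3 × (7 × 10¹⁰) × (3.83 × 10⁻⁵)) = 0.06118 m = 61.18 mm
(b) Maximum bending moment at the fixed end: M = P·L = 25000 × 2.7 = 67500 N·m. Convert y_max = 30 mm = 0.03 m.
  σ = M·y_max / I = (67500 × 0.03) / (3.83 × 10⁻⁵) = 5.287 × 10⁷ Pa = 52.87 MPa
Final answer: (a) δ = 61.18 mm, (b) σ = 52.87 MPa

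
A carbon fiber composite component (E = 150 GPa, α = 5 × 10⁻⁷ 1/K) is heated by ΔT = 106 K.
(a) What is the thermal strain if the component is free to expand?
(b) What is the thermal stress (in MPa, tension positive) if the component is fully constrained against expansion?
(a) Free thermal strain ε_th = α·ΔT = (5 × 10⁻⁷) × 106 = 5.3 × 10⁻⁵
(b) Fully constrained, the expansion is suppressed, so σ = -E·α·ΔT. Convert E = 150 GPa = 1.5 × 10¹¹ Pa.
  σ = -(1.5 × 10¹¹) × (5 × 10⁻⁷) × 106 = -7.95 × 10⁶ Pa = -7.95 MPa (compressive)
Final answer: (a) ε_th = 5.3 × 10⁻⁵, (b) σ = -7.95 MPa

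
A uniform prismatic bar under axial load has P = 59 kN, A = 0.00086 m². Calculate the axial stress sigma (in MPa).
Model: a uniform prismatic bar under axial load, so sigma = P / A.
Convert to SI units:
  P = 59 kN = 59000 N
Substitute:
  sigma = 59000 / 0.00086
  sigma = 6.86 × 10⁷ Pa
Convert: sigma = 6.86 × 10⁷ Pa = 68.6 MPa
Final answer: sigma = 68.6 MPa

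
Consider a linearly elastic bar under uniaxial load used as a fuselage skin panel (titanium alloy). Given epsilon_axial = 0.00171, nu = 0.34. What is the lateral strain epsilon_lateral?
Model: a linearly elastic bar under uniaxial load, so epsilon_lateral = -nu·epsilon_axial.
Substitute:
  epsilon_lateral = -(0.34 × 0.00171)
  epsilon_lateral = -0.0005814
Final answer: epsilon_lateral = -0.0005814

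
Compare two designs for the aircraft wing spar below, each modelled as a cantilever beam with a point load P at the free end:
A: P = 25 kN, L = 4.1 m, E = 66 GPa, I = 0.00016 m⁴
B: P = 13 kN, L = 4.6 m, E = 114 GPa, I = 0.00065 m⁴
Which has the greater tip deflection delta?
Model: a cantilever beam with a point load P at the free end, so delta = (P·L^3) / (3·E·I) (SI units).
  A: delta = (25000 × 4.1^3) / (3 × (6.6 × 10¹⁰) × 0.00016) = 0.05439 m = 54.39 mm
  B: delta = (13000 × 4.6^3) / (3 × (1.14 × 10¹¹) × 0.00065) = 0.005692 m = 5.692 mm
54.39 mm > 5.692 mm, so A is larger.
Final answer: A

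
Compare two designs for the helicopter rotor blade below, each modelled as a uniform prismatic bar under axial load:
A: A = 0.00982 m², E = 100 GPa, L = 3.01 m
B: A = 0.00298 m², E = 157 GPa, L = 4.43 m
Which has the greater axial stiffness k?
Model: a uniform prismatic bar under axial load, so k = (A·E) / L (SI units).
  A: k = (0.00982 × (1 × 10¹¹)) / 3.01 = 3.262 × 10⁸ N/m = 326.2 MN/m
  B: k = (0.00298 × (1.57 × 10¹¹)) / 4.43 = 1.056 × 10⁸ N/m = 105.6 MN/m
326.2 MN/m > 105.6 MN/m, so A is larger.
Final answer: A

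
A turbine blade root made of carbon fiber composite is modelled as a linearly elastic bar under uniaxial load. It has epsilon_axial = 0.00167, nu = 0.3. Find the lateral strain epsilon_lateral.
Model: a linearly elastic bar under uniaxial load, so epsilon_lateral = -nu·epsilon_axial.
Substitute:
  epsilon_lateral = -(0.3 × 0.00167)
  epsilon_lateral = -0.000501
Final answer: epsilon_lateral = -0.000501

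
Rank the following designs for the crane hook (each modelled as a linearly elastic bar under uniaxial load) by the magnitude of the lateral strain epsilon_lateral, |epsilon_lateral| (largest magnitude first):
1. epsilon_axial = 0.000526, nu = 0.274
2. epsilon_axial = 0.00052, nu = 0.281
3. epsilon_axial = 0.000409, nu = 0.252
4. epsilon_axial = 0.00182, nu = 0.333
Model: a linearly elastic bar under uniaxial load, so epsilon_lateral = -nu·epsilon_axial (SI units).
  Case 1: epsilon_lateral = -(0.274 × 0.000526) = -0.0001441
  Case 2: epsilon_lateral = -(0.281 × 0.00052) = -0.0001461
  Case 3: epsilon_lateral = -(0.252 × 0.000409) = -0.0001031
  Case 4: epsilon_lateral = -(0.333 × 0.00182) = -0.0006061
Ordering by |epsilon_lateral|: 0.0006061 (case 4) > 0.0001461 (case 2) > 0.0001441 (case 1) > 0.0001031 (case 3)
Final answer: 4, 2, 1, 3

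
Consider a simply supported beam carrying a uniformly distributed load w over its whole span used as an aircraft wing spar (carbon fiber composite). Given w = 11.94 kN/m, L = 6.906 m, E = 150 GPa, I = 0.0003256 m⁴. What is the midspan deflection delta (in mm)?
Model: a simply supported beam carrying a uniformly distributed load w over its whole span, so delta = (5·w·L^4) / (384·E·I).
Convert to SI units:
  w = 11.94 kN/m = 11940 N/m
  E = 150 GPa = 1.5 × 10¹¹ Pa
Substitute:
  delta = (5 × 11940 × 6.906^4) / (384 × (1.5 × 10¹¹) × 0.0003256)
  delta = 0.007241 m
Convert: delta = 0.007241 m = 7.241 mm
Final answer: delta = 7.241 mm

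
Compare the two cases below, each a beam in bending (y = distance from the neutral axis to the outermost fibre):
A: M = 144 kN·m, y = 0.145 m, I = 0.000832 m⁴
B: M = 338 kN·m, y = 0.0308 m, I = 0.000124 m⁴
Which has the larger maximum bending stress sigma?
Model: a beam in bending (y = distance from the neutral axis to the outermost fibre), so sigma = (M·y) / I (SI units).
  A: sigma = (144000 × 0.145) / 0.000832 = 2.51 × 10⁷ Pa = 25.1 MPa
  B: sigma = (338000 × 0.0308) / 0.000124 = 8.395 × 10⁷ Pa = 83.95 MPa
83.95 MPa > 25.1 MPa, so B is larger.
Final answer: B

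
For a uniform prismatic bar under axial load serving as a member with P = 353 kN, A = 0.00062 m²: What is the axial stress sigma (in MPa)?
Model: a uniform prismatic bar under axial load, so sigma = P / A.
Convert to SI units:
  P = 353 kN = 353000 N
Substitute:
  sigma = 353000 / 0.00062
  sigma = 5.694 × 10⁸ Pa
Convert: sigma = 5.694 × 10⁸ Pa = 569.4 MPa
Final answer: sigma = 569.4 MPa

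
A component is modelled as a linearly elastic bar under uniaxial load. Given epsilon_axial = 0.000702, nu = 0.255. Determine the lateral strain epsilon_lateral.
Model: a linearly elastic bar under uniaxial load, so epsilon_lateral = -nu·epsilon_axial.
Substitute:
  epsilon_lateral = -(0.255 × 0.000702)
  epsilon_lateral = -0.000179
Final answer: epsilon_lateral = -0.000179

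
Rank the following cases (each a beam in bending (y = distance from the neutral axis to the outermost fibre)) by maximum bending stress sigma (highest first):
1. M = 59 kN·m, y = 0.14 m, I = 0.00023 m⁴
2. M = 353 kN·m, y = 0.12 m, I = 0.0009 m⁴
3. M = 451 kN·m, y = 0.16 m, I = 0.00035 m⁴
Model: a beam in bending (y = distance from the neutral axis to the outermost fibre), so sigma = (M·y) / I (SI units).
  Case 1: sigma = (59000 × 0.14) / 0.00023 = 3.591 × 10⁷ Pa = 35.91 MPa
  Case 2: sigma = (353000 × 0.12) / 0.0009 = 4.707 × 10⁷ Pa = 47.07 MPa
  Case 3: sigma = (451000 × 0.16) / 0.00035 = 2.062 × 10⁸ Pa = 206.2 MPa
Ordering: 206.2 MPa (case 3) > 47.07 MPa (case 2) > 35.91 MPa (case 1)
Final answer: 3, 2, 1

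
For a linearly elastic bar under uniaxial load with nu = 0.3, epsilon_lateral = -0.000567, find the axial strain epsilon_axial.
Model: a linearly elastic bar under uniaxial load, so epsilon_lateral = -nu·epsilon_axial.
Solve for epsilon_axial: epsilon_axial = -epsilon_lateral / nu.
Substitute:
  epsilon_axial = -(-0.000567) / 0.3
  epsilon_axial = 0.00189
Final answer: epsilon_axial = 0.00189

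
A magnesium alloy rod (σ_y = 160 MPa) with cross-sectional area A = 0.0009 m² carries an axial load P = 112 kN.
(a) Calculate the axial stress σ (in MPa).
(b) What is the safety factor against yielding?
(a) Axial stress σ = P/A. Convert P = 112 kN = 112000 N.
  σ = 112000 / 0.0009 = 1.244 × 10⁸ Pa = 124.4 MPa
(b) Safety factor SF = σ_y/σ = 160 / 124.4 = 1.286
Final answer: (a) σ = 124.4 MPa, (b) SF = 1.286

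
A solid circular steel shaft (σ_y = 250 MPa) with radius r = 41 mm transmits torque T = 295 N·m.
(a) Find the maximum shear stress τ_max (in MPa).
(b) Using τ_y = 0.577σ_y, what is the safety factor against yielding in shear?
(a) For a solid circular shaft, τ_max = T·r/J with J = π·r^4/2, i.e. τ_max = 2·T / (π·r^3). Convert r = 41 mm = 0.041 m.
  τ_max = (2 × 295) / (π × 0.041^3) = 2.725 × 10⁶ Pa = 2.725 MPa
(b) τ_y = 0.577 × 250 = 144.25 MPa
  SF = τ_y/τ_max = 144.25 / 2.725 = 52.94
Final answer: (a) τ_max = 2.725 MPa, (b) SF = 52.94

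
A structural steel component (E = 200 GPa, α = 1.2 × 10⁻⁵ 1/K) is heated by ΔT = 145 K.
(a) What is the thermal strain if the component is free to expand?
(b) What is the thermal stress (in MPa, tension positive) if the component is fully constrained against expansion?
(a) Free thermal strain ε_th = α·ΔT = (1.2 × 10⁻⁵) × 145 = 0.00174
(b) Fully constrained, the expansion is suppressed, so σ = -E·α·ΔT. Convert E = 200 GPa = 2 × 10¹¹ Pa.
  σ = -(2 × 10¹¹) × (1.2 × 10⁻⁵) × 145 = -3.48 × 10⁸ Pa = -348 MPa (compressive)
Final answer: (a) ε_th = 0.00174, (b) σ = -348 MPa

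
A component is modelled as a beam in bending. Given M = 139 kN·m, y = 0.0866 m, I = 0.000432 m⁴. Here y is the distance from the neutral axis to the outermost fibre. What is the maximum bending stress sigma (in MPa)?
Model: a beam in bending, so sigma = (M·y) / I.
Convert to SI units:
  M = 139 kN·m = 139000 N·m
Substitute:
  sigma = (139000 × 0.0866) / 0.000432
  sigma = 2.786 × 10⁷ Pa
Convert: sigma = 2.786 × 10⁷ Pa = 27.86 MPa
Final answer: sigma = 27.86 MPa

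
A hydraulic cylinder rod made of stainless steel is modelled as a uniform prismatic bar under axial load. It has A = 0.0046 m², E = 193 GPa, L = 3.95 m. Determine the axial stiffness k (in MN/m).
Model: a uniform prismatic bar under axial load, so k = (A·E) / L.
Convert to SI units:
  E = 193 GPa = 1.93 × 10¹¹ Pa
Substitute:
  k = (0.0046 × (1.93 × 10¹¹)) / 3.95
  k = 2.248 × 10⁸ N/m
Convert: k = 2.248 × 10⁸ N/m = 224.8 MN/m
Final answer: k = 224.8 MN/m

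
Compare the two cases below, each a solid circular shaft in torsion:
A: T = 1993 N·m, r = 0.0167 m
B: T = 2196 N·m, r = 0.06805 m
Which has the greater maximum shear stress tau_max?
Model: a solid circular shaft in torsion, so tau_max = (2·T) / (π·r^3) (SI units).
  A: tau_max = (2 × 1993) / (π × 0.0167^3) = 2.724 × 10⁸ Pa = 272.4 MPa
  B: tau_max = (2 × 2196) / (π × 0.06805^3) = 4.436 × 10⁶ Pa = 4.436 MPa
272.4 MPa > 4.436 MPa, so A is larger.
Final answer: A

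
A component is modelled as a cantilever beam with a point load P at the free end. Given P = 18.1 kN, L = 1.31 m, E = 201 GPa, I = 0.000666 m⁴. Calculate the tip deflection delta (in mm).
Model: a cantilever beam with a point load P at the free end, so delta = (P·L^3) / (3·E·I).
Convert to SI units:
  P = 18.1 kN = 18100 N
  E = 201 GPa = 2.01 × 10¹¹ Pa
Substitute:
  delta = (18100 × 1.31^3) / (3 × (2.01 × 10¹¹) × 0.000666)
  delta = 0.0001013 m
Convert: delta = 0.0001013 m = 0.1013 mm
Final answer: delta = 0.1013 mm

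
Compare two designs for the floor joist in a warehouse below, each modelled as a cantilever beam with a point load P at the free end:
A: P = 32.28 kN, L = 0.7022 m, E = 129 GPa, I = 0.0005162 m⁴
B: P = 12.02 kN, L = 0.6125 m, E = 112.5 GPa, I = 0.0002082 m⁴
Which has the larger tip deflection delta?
Model: a cantilever beam with a point load P at the free end, so delta = (P·L^3) / (3·E·I) (SI units).
  A: delta = (32280 × 0.7022^3) / (3 × (1.29 × 10¹¹) × 0.0005162) = 5.595 × 10⁻⁵ m = 0.05595 mm
  B: delta = (12020 × 0.6125^3) / (3 × (1.125 × 10¹¹) × 0.0002082) = 3.931 × 10⁻⁵ m = 0.03931 mm
0.05595 mm > 0.03931 mm, so A is larger.
Final answer: A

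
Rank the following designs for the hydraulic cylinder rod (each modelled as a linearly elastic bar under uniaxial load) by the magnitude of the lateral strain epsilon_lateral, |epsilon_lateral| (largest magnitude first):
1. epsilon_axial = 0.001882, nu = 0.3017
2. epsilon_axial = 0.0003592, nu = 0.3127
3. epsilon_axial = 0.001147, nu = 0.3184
Model: a linearly elastic bar under uniaxial load, so epsilon_lateral = -nu·epsilon_axial (SI units).
  Case 1: epsilon_lateral = -(0.3017 × 0.001882) = -0.0005678
  Case 2: epsilon_lateral = -(0.3127 × 0.0003592) = -0.0001123
  Case 3: epsilon_lateral = -(0.3184 × 0.001147) = -0.0003652
Ordering by |epsilon_lateral|: 0.0005678 (case 1) > 0.0003652 (case 3) > 0.0001123 (case 2)
Final answer: 1, 3, 2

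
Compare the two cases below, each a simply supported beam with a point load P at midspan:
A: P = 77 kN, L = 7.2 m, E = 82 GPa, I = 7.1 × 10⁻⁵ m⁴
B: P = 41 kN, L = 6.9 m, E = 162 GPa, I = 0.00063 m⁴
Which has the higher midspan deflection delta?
Model: a simply supported beam with a point load P at midspan, so delta = (P·L^3) / (48·E·I) (SI units).
  A: delta = (77000 × 7.2^3) / (48 × (8.2 × 10¹⁰) × (7.1 × 10⁻⁵)) = 0.1028 m = 102.8 mm
  B: delta = (41000 × 6.9^3) / (48 × (1.62 × 10¹¹) × 0.00063) = 0.002749 m = 2.749 mm
102.8 mm > 2.749 mm, so A is larger.
Final answer: A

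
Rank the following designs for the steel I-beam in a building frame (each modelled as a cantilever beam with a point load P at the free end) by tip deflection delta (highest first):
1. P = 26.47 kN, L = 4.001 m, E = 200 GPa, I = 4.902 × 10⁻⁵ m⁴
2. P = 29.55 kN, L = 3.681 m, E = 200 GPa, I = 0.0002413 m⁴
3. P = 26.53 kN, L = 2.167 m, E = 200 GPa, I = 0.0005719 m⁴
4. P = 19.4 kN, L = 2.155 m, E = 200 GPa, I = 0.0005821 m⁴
Model: a cantilever beam with a point load P at the free end, so delta = (P·L^3) / (3·E·I) (SI units).
  Case 1: delta = (26470 × 4.001^3) / (3 × (2 × 10¹¹) × (4.902 × 10⁻⁵)) = 0.05764 m = 57.64 mm
  Case 2: delta = (29550 × 3.681^3) / (3 × (2 × 10¹¹) × 0.0002413) = 0.01018 m = 10.18 mm
  Case 3: delta = (26530 × 2.167^3) / (3 × (2 × 10¹¹) × 0.0005719) = 0.0007868 m = 0.7868 mm
  Case 4: delta = (19400 × 2.155^3) / (3 × (2 × 10¹¹) × 0.0005821) = 0.0005559 m = 0.5559 mm
Ordering: 57.64 mm (case 1) > 10.18 mm (case 2) > 0.7868 mm (case 3) > 0.5559 mm (case 4)
Final answer: 1, 2, 3, 4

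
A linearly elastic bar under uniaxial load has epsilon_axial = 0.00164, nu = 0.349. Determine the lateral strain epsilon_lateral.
Model: a linearly elastic bar under uniaxial load, so epsilon_lateral = -nu·epsilon_axial.
Substitute:
  epsilon_lateral = -(0.349 × 0.00164)
  epsilon_lateral = -0.0005724
Final answer: epsilon_lateral = -0.0005724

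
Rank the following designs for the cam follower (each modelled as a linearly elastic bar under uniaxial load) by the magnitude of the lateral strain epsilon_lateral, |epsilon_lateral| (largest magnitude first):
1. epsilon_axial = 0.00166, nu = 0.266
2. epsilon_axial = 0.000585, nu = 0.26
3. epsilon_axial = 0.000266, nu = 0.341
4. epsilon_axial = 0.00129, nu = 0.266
Model: a linearly elastic bar under uniaxial load, so epsilon_lateral = -nu·epsilon_axial (SI units).
  Case 1: epsilon_lateral = -(0.266 × 0.00166) = -0.0004416
  Case 2: epsilon_lateral = -(0.26 × 0.000585) = -0.0001521
  Case 3: epsilon_lateral = -(0.341 × 0.000266) = -9.071 × 10⁻⁵
  Case 4: epsilon_lateral = -(0.266 × 0.00129) = -0.0003431
Ordering by |epsilon_lateral|: 0.0004416 (case 1) > 0.0003431 (case 4) > 0.0001521 (case 2) > 9.071 × 10⁻⁵ (case 3)
Final answer: 1, 4, 2, 3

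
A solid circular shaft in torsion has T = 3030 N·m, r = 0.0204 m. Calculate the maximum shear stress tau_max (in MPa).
Model: a solid circular shaft in torsion, so tau_max = (2·T) / (π·r^3).
Substitute:
  tau_max = (2 × 3030) / (π × 0.0204^3)
  tau_max = 2.272 × 10⁸ Pa
Convert: tau_max = 2.272 × 10⁸ Pa = 227.2 MPa
Final answer: tau_max = 227.2 MPa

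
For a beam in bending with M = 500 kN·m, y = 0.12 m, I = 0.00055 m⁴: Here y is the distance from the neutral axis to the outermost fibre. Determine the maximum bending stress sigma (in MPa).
Model: a beam in bending, so sigma = (M·y) / I.
Convert to SI units:
  M = 500 kN·m = 500000 N·m
Substitute:
  sigma = (500000 × 0.12) / 0.00055
  sigma = 1.091 × 10⁸ Pa
Convert: sigma = 1.091 × 10⁸ Pa = 109.1 MPa
Final answer: sigma = 109.1 MPa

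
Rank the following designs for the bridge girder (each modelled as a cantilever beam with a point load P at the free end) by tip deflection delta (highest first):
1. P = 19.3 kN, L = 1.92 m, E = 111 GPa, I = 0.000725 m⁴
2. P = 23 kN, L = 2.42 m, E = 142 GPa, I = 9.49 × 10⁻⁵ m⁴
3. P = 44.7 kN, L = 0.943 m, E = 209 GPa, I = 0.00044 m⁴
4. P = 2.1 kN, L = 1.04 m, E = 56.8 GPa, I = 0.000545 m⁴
Model: a cantilever beam with a point load P at the free end, so delta = (P·L^3) / (3·E·I) (SI units).
  Case 1: delta = (19300 × 1.92^3) / (3 × (1.11 × 10¹¹) × 0.000725) = 0.0005658 m = 0.5658 mm
  Case 2: delta = (23000 × 2.42^3) / (3 × (1.42 × 10¹¹) × (9.49 × 10⁻⁵)) = 0.008063 m = 8.063 mm
  Case 3: delta = (44700 × 0.943^3) / (3 × (2.09 × 10¹¹) × 0.00044) = 0.0001359 m = 0.1359 mm
  Case 4: delta = (2100 × 1.04^3) / (3 × (5.68 × 10¹⁰) × 0.000545) = 2.544 × 10⁻⁵ m = 0.02544 mm
Ordering: 8.063 mm (case 2) > 0.5658 mm (case 1) > 0.1359 mm (case 3) > 0.02544 mm (case 4)
Final answer: 2, 1, 3, 4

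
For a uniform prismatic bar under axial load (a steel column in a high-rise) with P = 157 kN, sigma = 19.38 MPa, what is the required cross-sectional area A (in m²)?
Model: a uniform prismatic bar under axial load, so sigma = P / A.
Solve for A: A = P / sigma.
Convert to SI units:
  P = 157 kN = 157000 N
  sigma = 19.38 MPa = 1.938 × 10⁷ Pa
Substitute:
  A = 157000 / (1.938 × 10⁷)
  A = 0.008101 m²
Final answer: A = 0.008101 m²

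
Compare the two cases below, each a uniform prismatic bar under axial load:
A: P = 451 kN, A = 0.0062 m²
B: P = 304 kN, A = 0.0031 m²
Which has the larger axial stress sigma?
Model: a uniform prismatic bar under axial load, so sigma = P / A (SI units).
  A: sigma = 451000 / 0.0062 = 7.274 × 10⁷ Pa = 72.74 MPa
  B: sigma = 304000 / 0.0031 = 9.806 × 10⁷ Pa = 98.06 MPa
98.06 MPa > 72.74 MPa, so B is larger.
Final answer: B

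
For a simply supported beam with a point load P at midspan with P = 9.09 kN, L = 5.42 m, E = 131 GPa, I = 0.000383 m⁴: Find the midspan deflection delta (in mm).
Model: a simply supported beam with a point load P at midspan, so delta = (P·L^3) / (48·E·I).
Convert to SI units:
  P = 9.09 kN = 9090 N
  E = 131 GPa = 1.31 × 10¹¹ Pa
Substitute:
  delta = (9090 × 5.42^3) / (48 × (1.31 × 10¹¹) × 0.000383)
  delta = 0.000601 m
Convert: delta = 0.000601 m = 0.601 mm
Final answer: delta = 0.601 mm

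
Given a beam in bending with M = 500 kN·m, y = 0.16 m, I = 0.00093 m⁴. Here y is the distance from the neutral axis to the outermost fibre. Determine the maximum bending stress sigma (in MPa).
Model: a beam in bending, so sigma = (M·y) / I.
Convert to SI units:
  M = 500 kN·m = 500000 N·m
Substitute:
  sigma = (500000 × 0.16) / 0.00093
  sigma = 8.602 × 10⁷ Pa
Convert: sigma = 8.602 × 10⁷ Pa = 86.02 MPa
Final answer: sigma = 86.02 MPa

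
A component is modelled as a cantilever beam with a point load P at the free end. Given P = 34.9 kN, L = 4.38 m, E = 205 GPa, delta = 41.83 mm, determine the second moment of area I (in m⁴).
Model: a cantilever beam with a point load P at the free end, so delta = (P·L^3) / (3·E·I).
Solve for I: I = (P·L^3) / (3·delta·E).
Convert to SI units:
  P = 34.9 kN = 34900 N
  E = 205 GPa = 2.05 × 10¹¹ Pa
  delta = 41.83 mm = 0.04183 m
Substitute:
  I = (34900 × 4.38^3) / (3 × 0.04183 × (2.05 × 10¹¹))
  I = 0.000114 m⁴
Final answer: I = 0.000114 m⁴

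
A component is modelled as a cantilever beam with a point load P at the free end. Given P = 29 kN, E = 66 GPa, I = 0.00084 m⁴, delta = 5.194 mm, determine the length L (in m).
Model: a cantilever beam with a point load P at the free end, so delta = (P·L^3) / (3·E·I).
Solve for L: L = ((3·delta·E·I) / P)^(1/3).
Convert to SI units:
  P = 29 kN = 29000 N
  E = 66 GPa = 6.6 × 10¹⁰ Pa
  delta = 5.194 mm = 0.005194 m
Substitute:
  L = ((3 × 0.005194 × (6.6 × 10¹⁰) × 0.00084) / 29000)^(1/3)
  L = 3.1 m
Final answer: L = 3.1 m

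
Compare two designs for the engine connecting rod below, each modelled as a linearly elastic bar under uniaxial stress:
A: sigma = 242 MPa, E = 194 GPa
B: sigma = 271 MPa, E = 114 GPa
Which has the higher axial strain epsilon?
Model: a linearly elastic bar under uniaxial stress, so epsilon = sigma / E (SI units).
  A: epsilon = (2.42 × 10⁸) / (1.94 × 10¹¹) = 0.001247
  B: epsilon = (2.71 × 10⁸) / (1.14 × 10¹¹) = 0.002377
0.002377 > 0.001247, so B is larger.
Final answer: B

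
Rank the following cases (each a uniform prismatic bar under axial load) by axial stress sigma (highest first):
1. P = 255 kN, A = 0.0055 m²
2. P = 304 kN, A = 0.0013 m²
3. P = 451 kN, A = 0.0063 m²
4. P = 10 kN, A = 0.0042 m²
Model: a uniform prismatic bar under axial load, so sigma = P / A (SI units).
  Case 1: sigma = 255000 / 0.0055 = 4.636 × 10⁷ Pa = 46.36 MPa
  Case 2: sigma = 304000 / 0.0013 = 2.338 × 10⁸ Pa = 233.8 MPa
  Case 3: sigma = 451000 / 0.0063 = 7.159 × 10⁷ Pa = 71.59 MPa
  Case 4: sigma = 10000 / 0.0042 = 2.381 × 10⁶ Pa = 2.381 MPa
Ordering: 233.8 MPa (case 2) > 71.59 MPa (case 3) > 46.36 MPa (case 1) > 2.381 MPa (case 4)
Final answer: 2, 3, 1, 4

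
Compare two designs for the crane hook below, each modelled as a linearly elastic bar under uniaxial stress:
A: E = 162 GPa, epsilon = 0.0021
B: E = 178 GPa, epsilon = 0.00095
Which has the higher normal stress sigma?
Model: a linearly elastic bar under uniaxial stress, so sigma = E·epsilon (SI units).
  A: sigma = (1.62 × 10¹¹) × 0.0021 = 3.402 × 10⁸ Pa = 340.2 MPa
  B: sigma = (1.78 × 10¹¹) × 0.00095 = 1.691 × 10⁸ Pa = 169.1 MPa
340.2 MPa > 169.1 MPa, so A is larger.
Final answer: A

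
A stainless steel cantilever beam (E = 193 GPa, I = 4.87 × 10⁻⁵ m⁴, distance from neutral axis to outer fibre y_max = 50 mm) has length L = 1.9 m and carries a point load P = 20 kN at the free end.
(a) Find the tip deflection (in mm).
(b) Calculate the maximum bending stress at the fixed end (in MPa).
(a) Tip deflection of a cantilever with an end point load: δ = P·L^3 / (3·E·I). Convert P = 20 kN = 20000 N, E = 193 GPa = 1.93 × 10¹¹ Pa.
  δ = (20000 × 1.9^3) / (3 × (1.93 × 10¹¹) × (4.87 × 10⁻⁵)) = 0.004865 m = 4.865 mm
(b) Maximum bending moment at the fixed end: M = P·L = 20000 × 1.9 = 38000 N·m. Convert y_max = 50 mm = 0.05 m.
  σ = M·y_max / I = (38000 × 0.05) / (4.87 × 10⁻⁵) = 3.901 × 10⁷ Pa = 39.01 MPa
Final answer: (a) δ = 4.865 mm, (b) σ = 39.01 MPa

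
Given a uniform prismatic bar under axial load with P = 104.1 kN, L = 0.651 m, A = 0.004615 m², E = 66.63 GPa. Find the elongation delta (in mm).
Model: a uniform prismatic bar under axial load, so delta = (P·L) / (A·E).
Convert to SI units:
  P = 104.1 kN = 104100 N
  E = 66.63 GPa = 6.663 × 10¹⁰ Pa
Substitute:
  delta = (104100 × 0.651) / (0.004615 × (6.663 × 10¹⁰))
  delta = 0.0002204 m
Convert: delta = 0.0002204 m = 0.2204 mm
Final answer: delta = 0.2204 mm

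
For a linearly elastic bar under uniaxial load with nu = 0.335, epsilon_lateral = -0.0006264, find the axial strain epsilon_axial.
Model: a linearly elastic bar under uniaxial load, so epsilon_lateral = -nu·epsilon_axial.
Solve for epsilon_axial: epsilon_axial = -epsilon_lateral / nu.
Substitute:
  epsilon_axial = -(-0.0006264) / 0.335
  epsilon_axial = 0.00187
Final answer: epsilon_axial = 0.00187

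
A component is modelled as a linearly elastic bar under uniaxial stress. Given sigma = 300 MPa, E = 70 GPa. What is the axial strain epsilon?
Model: a linearly elastic bar under uniaxial stress, so epsilon = sigma / E.
Convert to SI units:
  sigma = 300 MPa = 3 × 10⁸ Pa
  E = 70 GPa = 7 × 10¹⁰ Pa
Substitute:
  epsilon = (3 × 10⁸) / (7 × 10¹⁰)
  epsilon = 0.004286
Final answer: epsilon = 0.004286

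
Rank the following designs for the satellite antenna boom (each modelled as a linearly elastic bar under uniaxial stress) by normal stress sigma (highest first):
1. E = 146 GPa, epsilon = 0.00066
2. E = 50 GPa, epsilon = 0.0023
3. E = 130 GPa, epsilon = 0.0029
Model: a linearly elastic bar under uniaxial stress, so sigma = E·epsilon (SI units).
  Case 1: sigma = (1.46 × 10¹¹) × 0.00066 = 9.636 × 10⁷ Pa = 96.36 MPa
  Case 2: sigma = (5 × 10¹⁰) × 0.0023 = 1.15 × 10⁸ Pa = 115 MPa
  Case 3: sigma = (1.3 × 10¹¹) × 0.0029 = 3.77 × 10⁸ Pa = 377 MPa
Ordering: 377 MPa (case 3) > 115 MPa (case 2) > 96.36 MPa (case 1)
Final answer: 3, 2, 1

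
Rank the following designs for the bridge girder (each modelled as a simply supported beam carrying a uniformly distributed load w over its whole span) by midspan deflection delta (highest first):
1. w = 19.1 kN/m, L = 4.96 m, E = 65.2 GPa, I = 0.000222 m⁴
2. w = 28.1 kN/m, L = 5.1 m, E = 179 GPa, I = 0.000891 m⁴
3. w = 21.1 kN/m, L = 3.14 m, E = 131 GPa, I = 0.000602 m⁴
Model: a simply supported beam carrying a uniformly distributed load w over its whole span, so delta = (5·w·L^4) / (384·E·I) (SI units).
  Case 1: delta = (5 × 19100 × 4.96^4) / (384 × (6.52 × 10¹⁰) × 0.000222) = 0.0104 m = 10.4 mm
  Case 2: delta = (5 × 28100 × 5.1^4) / (384 × (1.79 × 10¹¹) × 0.000891) = 0.001552 m = 1.552 mm
  Case 3: delta = (5 × 21100 × 3.14^4) / (384 × (1.31 × 10¹¹) × 0.000602) = 0.0003387 m = 0.3387 mm
Ordering: 10.4 mm (case 1) > 1.552 mm (case 2) > 0.3387 mm (case 3)
Final answer: 1, 2, 3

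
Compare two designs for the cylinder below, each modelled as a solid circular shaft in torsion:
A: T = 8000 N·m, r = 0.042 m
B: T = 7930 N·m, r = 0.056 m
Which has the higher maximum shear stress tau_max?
Model: a solid circular shaft in torsion, so tau_max = (2·T) / (π·r^3) (SI units).
  A: tau_max = (2 × 8000) / (π × 0.042^3) = 6.874 × 10⁷ Pa = 68.74 MPa
  B: tau_max = (2 × 7930) / (π × 0.056^3) = 2.875 × 10⁷ Pa = 28.75 MPa
68.74 MPa > 28.75 MPa, so A is larger.
Final answer: A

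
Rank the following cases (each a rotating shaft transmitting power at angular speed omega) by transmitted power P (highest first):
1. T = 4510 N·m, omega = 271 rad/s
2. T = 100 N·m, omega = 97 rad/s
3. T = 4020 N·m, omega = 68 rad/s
Model: a rotating shaft transmitting power at angular speed omega, so P = T·omega (SI units).
  Case 1: P = 4510 × 271 = 1.222 × 10⁶ W = 1222 kW
  Case 2: P = 100 × 97 = 9700 W = 9.7 kW
  Case 3: P = 4020 × 68 = 273400 W = 273.4 kW
Ordering: 1222 kW (case 1) > 273.4 kW (case 3) > 9.7 kW (case 2)
Final answer: 1, 3, 2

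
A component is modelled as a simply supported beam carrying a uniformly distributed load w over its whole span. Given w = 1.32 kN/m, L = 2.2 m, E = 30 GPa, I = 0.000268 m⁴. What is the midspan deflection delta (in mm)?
Model: a simply supported beam carrying a uniformly distributed load w over its whole span, so delta = (5·w·L^4) / (384·E·I).
Convert to SI units:
  w = 1.32 kN/m = 1320 N/m
  E = 30 GPa = 3 × 10¹⁰ Pa
Substitute:
  delta = (5 × 1320 × 2.2^4) / (384 × (3 × 10¹⁰) × 0.000268)
  delta = 5.008 × 10⁻⁵ m
Convert: delta = 5.008 × 10⁻⁵ m = 0.05008 mm
Final answer: delta = 0.05008 mm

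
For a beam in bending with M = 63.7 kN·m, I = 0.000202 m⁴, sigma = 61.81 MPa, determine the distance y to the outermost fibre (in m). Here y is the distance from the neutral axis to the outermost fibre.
Model: a beam in bending, so sigma = (M·y) / I.
Solve for y: y = (sigma·I) / M.
Convert to SI units:
  M = 63.7 kN·m = 63700 N·m
  sigma = 61.81 MPa = 6.181 × 10⁷ Pa
Substitute:
  y = ((6.181 × 10⁷) × 0.000202) / 63700
  y = 0.196 m
Final answer: y = 0.196 m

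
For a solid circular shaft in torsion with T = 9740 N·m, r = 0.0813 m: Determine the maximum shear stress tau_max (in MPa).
Model: a solid circular shaft in torsion, so tau_max = (2·T) / (π·r^3).
Substitute:
  tau_max = (2 × 9740) / (π × 0.0813^3)
  tau_max = 1.154 × 10⁷ Pa
Convert: tau_max = 1.154 × 10⁷ Pa = 11.54 MPa
Final answer: tau_max = 11.54 MPa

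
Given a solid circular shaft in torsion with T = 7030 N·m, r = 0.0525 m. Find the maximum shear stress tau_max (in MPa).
Model: a solid circular shaft in torsion, so tau_max = (2·T) / (π·r^3).
Substitute:
  tau_max = (2 × 7030) / (π × 0.0525^3)
  tau_max = 3.093 × 10⁷ Pa
Convert: tau_max = 3.093 × 10⁷ Pa = 30.93 MPa
Final answer: tau_max = 30.93 MPa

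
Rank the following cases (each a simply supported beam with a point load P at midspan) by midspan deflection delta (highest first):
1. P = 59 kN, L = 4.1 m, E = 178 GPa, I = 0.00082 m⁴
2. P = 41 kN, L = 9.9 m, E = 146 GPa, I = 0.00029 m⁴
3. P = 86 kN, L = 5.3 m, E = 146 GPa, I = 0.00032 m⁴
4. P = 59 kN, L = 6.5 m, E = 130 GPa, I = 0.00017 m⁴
Model: a simply supported beam with a point load P at midspan, so delta = (P·L^3) / (48·E·I) (SI units).
  Case 1: delta = (59000 × 4.1^3) / (48 × (1.78 × 10¹¹) × 0.00082) = 0.0005804 m = 0.5804 mm
  Case 2: delta = (41000 × 9.9^3) / (48 × (1.46 × 10¹¹) × 0.00029) = 0.01957 m = 19.57 mm
  Case 3: delta = (86000 × 5.3^3) / (48 × (1.46 × 10¹¹) × 0.00032) = 0.005709 m = 5.709 mm
  Case 4: delta = (59000 × 6.5^3) / (48 × (1.3 × 10¹¹) × 0.00017) = 0.01527 m = 15.27 mm
Ordering: 19.57 mm (case 2) > 15.27 mm (case 4) > 5.709 mm (case 3) > 0.5804 mm (case 1)
Final answer: 2, 4, 3, 1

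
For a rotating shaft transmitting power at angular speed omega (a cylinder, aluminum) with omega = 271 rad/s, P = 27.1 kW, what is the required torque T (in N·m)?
Model: a rotating shaft transmitting power at angular speed omega, so P = T·omega.
Solve for T: T = P / omega.
Convert to SI units:
  P = 27.1 kW = 27100 W
Substitute:
  T = 27100 / 271
  T = 100 N·m
Final answer: T = 100 N·m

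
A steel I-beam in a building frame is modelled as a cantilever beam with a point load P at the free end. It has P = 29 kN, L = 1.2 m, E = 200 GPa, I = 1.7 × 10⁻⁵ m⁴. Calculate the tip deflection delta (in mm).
Model: a cantilever beam with a point load P at the free end, so delta = (P·L^3) / (3·E·I).
Convert to SI units:
  P = 29 kN = 29000 N
  E = 200 GPa = 2 × 10¹¹ Pa
Substitute:
  delta = (29000 × 1.2^3) / (3 × (2 × 10¹¹) × (1.7 × 10⁻⁵))
  delta = 0.004913 m
Convert: delta = 0.004913 m = 4.913 mm
Final answer: delta = 4.913 mm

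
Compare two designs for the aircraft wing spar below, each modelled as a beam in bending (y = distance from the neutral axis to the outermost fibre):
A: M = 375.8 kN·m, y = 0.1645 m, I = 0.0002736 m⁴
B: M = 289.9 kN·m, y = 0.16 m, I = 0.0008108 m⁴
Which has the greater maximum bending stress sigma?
Model: a beam in bending (y = distance from the neutral axis to the outermost fibre), so sigma = (M·y) / I (SI units).
  A: sigma = (375800 × 0.1645) / 0.0002736 = 2.259 × 10⁸ Pa = 225.9 MPa
  B: sigma = (289900 × 0.16) / 0.0008108 = 5.721 × 10⁷ Pa = 57.21 MPa
225.9 MPa > 57.21 MPa, so A is larger.
Final answer: A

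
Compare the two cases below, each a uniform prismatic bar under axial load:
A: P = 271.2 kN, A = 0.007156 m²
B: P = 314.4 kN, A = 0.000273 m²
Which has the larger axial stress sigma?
Model: a uniform prismatic bar under axial load, so sigma = P / A (SI units).
  A: sigma = 271200 / 0.007156 = 3.79 × 10⁷ Pa = 37.9 MPa
  B: sigma = 314400 / 0.000273 = 1.152 × 10⁹ Pa = 1152 MPa
1152 MPa > 37.9 MPa, so B is larger.
Final answer: B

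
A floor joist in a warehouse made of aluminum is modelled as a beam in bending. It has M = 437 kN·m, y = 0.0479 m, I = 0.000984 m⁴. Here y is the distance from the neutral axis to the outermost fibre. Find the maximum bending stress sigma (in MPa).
Model: a beam in bending, so sigma = (M·y) / I.
Convert to SI units:
  M = 437 kN·m = 437000 N·m
Substitute:
  sigma = (437000 × 0.0479) / 0.000984
  sigma = 2.127 × 10⁷ Pa
Convert: sigma = 2.127 × 10⁷ Pa = 21.27 MPa
Final answer: sigma = 21.27 MPa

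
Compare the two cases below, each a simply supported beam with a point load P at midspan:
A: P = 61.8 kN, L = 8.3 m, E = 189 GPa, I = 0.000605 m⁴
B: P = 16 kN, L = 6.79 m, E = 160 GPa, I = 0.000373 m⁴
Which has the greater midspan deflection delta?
Model: a simply supported beam with a point load P at midspan, so delta = (P·L^3) / (48·E·I) (SI units).
  A: delta = (61800 × 8.3^3) / (48 × (1.89 × 10¹¹) × 0.000605) = 0.006438 m = 6.438 mm
  B: delta = (16000 × 6.79^3) / (48 × (1.6 × 10¹¹) × 0.000373) = 0.001748 m = 1.748 mm
6.438 mm > 1.748 mm, so A is larger.
Final answer: A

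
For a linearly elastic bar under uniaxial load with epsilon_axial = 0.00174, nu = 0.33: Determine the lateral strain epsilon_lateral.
Model: a linearly elastic bar under uniaxial load, so epsilon_lateral = -nu·epsilon_axial.
Substitute:
  epsilon_lateral = -(0.33 × 0.00174)
  epsilon_lateral = -0.0005742
Final answer: epsilon_lateral = -0.0005742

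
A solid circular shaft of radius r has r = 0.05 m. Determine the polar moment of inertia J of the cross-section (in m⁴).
Model: a solid circular shaft of radius r, so J = (π·r^4) / 2.
Substitute:
  J = (π × 0.05^4) / 2
  J = 9.817 × 10⁻⁶ m⁴
Final answer: J = 9.817 × 10⁻⁶ m⁴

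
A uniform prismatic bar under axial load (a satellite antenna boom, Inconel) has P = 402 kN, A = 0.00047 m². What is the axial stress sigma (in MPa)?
Model: a uniform prismatic bar under axial load, so sigma = P / A.
Convert to SI units:
  P = 402 kN = 402000 N
Substitute:
  sigma = 402000 / 0.00047
  sigma = 8.553 × 10⁸ Pa
Convert: sigma = 8.553 × 10⁸ Pa = 855.3 MPa
Final answer: sigma = 855.3 MPa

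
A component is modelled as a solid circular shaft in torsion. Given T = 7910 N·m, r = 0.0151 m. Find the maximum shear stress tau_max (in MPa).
Model: a solid circular shaft in torsion, so tau_max = (2·T) / (π·r^3).
Substitute:
  tau_max = (2 × 7910) / (π × 0.0151^3)
  tau_max = 1.463 × 10⁹ Pa
Convert: tau_max = 1.463 × 10⁹ Pa = 1463 MPa
Final answer: tau_max = 1463 MPa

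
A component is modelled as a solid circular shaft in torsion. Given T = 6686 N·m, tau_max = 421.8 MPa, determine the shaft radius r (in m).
Model: a solid circular shaft in torsion, so tau_max = (2·T) / (π·r^3).
Solve for r: r = ((2·T) / (π·tau_max))^(1/3).
Convert to SI units:
  tau_max = 421.8 MPa = 4.218 × 10⁸ Pa
Substitute:
  r = ((2 × 6686) / (π × (4.218 × 10⁸)))^(1/3)
  r = 0.02161 m
Final answer: r = 0.02161 m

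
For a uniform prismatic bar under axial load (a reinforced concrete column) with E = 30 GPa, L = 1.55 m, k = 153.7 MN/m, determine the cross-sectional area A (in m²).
Model: a uniform prismatic bar under axial load, so k = (A·E) / L.
Solve for A: A = (k·L) / E.
Convert to SI units:
  E = 30 GPa = 3 × 10¹⁰ Pa
  k = 153.7 MN/m = 1.537 × 10⁸ N/m
Substitute:
  A = ((1.537 × 10⁸) × 1.55) / (3 × 10¹⁰)
  A = 0.007941 m²
Final answer: A = 0.007941 m²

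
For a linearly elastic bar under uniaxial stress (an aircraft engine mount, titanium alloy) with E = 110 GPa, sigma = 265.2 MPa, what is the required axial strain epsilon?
Model: a linearly elastic bar under uniaxial stress, so sigma = E·epsilon.
Solve for epsilon: epsilon = sigma / E.
Convert to SI units:
  E = 110 GPa = 1.1 × 10¹¹ Pa
  sigma = 265.2 MPa = 2.652 × 10⁸ Pa
Substitute:
  epsilon = (2.652 × 10⁸) / (1.1 × 10¹¹)
  epsilon = 0.002411
Final answer: epsilon = 0.002411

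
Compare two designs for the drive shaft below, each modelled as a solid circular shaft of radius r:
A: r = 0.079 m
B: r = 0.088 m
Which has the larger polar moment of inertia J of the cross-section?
Model: a solid circular shaft of radius r, so J = (π·r^4) / 2 (SI units).
  A: J = (π × 0.079^4) / 2 = 6.118 × 10⁻⁵ m⁴
  B: J = (π × 0.088^4) / 2 = 9.42 × 10⁻⁵ m⁴
9.42 × 10⁻⁵ m⁴ > 6.118 × 10⁻⁵ m⁴, so B is larger.
Final answer: B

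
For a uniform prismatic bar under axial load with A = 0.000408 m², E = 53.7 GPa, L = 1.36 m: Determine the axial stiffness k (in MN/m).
Model: a uniform prismatic bar under axial load, so k = (A·E) / L.
Convert to SI units:
  E = 53.7 GPa = 5.37 × 10¹⁰ Pa
Substitute:
  k = (0.000408 × (5.37 × 10¹⁰)) / 1.36
  k = 1.611 × 10⁷ N/m
Convert: k = 1.611 × 10⁷ N/m = 16.11 MN/m
Final answer: k = 16.11 MN/m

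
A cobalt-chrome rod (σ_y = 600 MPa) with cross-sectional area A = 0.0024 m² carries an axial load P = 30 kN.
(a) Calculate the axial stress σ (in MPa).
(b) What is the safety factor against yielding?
(a) Axial stress σ = P/A. Convert P = 30 kN = 30000 N.
  σ = 30000 / 0.0024 = 1.25 × 10⁷ Pa = 12.5 MPa
(b) Safety factor SF = σ_y/σ = 600 / 12.5 = 48
Final answer: (a) σ = 12.5 MPa, (b) SF = 48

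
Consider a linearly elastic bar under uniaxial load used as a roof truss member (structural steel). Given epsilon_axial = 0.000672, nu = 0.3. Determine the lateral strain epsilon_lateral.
Model: a linearly elastic bar under uniaxial load, so epsilon_lateral = -nu·epsilon_axial.
Substitute:
  epsilon_lateral = -(0.3 × 0.000672)
  epsilon_lateral = -0.0002016
Final answer: epsilon_lateral = -0.0002016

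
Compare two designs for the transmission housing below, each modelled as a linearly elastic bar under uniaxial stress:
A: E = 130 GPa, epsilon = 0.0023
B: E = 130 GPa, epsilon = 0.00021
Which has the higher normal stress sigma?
Model: a linearly elastic bar under uniaxial stress, so sigma = E·epsilon (SI units).
  A: sigma = (1.3 × 10¹¹) × 0.0023 = 2.99 × 10⁸ Pa = 299 MPa
  B: sigma = (1.3 × 10¹¹) × 0.00021 = 2.73 × 10⁷ Pa = 27.3 MPa
299 MPa > 27.3 MPa, so A is larger.
Final answer: A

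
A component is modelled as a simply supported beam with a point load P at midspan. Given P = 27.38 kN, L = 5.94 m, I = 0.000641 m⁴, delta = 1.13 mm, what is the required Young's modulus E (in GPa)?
Model: a simply supported beam with a point load P at midspan, so delta = (P·L^3) / (48·E·I).
Solve for E: E = (P·L^3) / (48·delta·I).
Convert to SI units:
  P = 27.38 kN = 27380 N
  delta = 1.13 mm = 0.00113 m
Substitute:
  E = (27380 × 5.94^3) / (48 × 0.00113 × 0.000641)
  E = 1.65 × 10¹¹ Pa
Convert: E = 1.65 × 10¹¹ Pa = 165 GPa
Final answer: E = 165 GPa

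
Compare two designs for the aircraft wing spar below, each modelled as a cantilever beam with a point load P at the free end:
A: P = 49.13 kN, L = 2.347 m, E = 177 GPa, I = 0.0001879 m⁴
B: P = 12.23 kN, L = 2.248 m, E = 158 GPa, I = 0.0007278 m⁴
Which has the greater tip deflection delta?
Model: a cantilever beam with a point load P at the free end, so delta = (P·L^3) / (3·E·I) (SI units).
  A: delta = (49130 × 2.347^3) / (3 × (1.77 × 10¹¹) × 0.0001879) = 0.006366 m = 6.366 mm
  B: delta = (12230 × 2.248^3) / (3 × (1.58 × 10¹¹) × 0.0007278) = 0.0004027 m = 0.4027 mm
6.366 mm > 0.4027 mm, so A is larger.
Final answer: A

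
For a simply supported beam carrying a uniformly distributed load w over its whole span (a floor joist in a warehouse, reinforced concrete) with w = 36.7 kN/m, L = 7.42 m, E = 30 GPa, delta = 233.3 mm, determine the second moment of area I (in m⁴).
Model: a simply supported beam carrying a uniformly distributed load w over its whole span, so delta = (5·w·L^4) / (384·E·I).
Solve for I: I = (5·w·L^4) / (384·delta·E).
Convert to SI units:
  w = 36.7 kN/m = 36700 N/m
  E = 30 GPa = 3 × 10¹⁰ Pa
  delta = 233.3 mm = 0.2333 m
Substitute:
  I = (5 × 36700 × 7.42^4) / (384 × 0.2333 × (3 × 10¹⁰))
  I = 0.000207 m⁴
Final answer: I = 0.000207 m⁴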